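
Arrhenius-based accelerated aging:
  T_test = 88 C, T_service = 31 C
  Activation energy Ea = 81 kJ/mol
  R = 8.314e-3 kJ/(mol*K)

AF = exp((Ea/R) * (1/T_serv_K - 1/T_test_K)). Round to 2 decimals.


T_test_K = 361.15, T_serv_K = 304.15
AF = exp((81/8.314e-3) * (1/304.15 - 1/361.15))
= 156.90

156.90


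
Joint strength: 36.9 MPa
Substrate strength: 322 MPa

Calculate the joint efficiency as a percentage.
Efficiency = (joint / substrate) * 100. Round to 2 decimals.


Efficiency = (36.9 / 322) * 100 = 11.46%

11.46


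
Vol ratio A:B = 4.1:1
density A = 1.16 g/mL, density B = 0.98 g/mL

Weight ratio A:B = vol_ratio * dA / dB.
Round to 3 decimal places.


Weight ratio = 4.1 * 1.16 / 0.98
= 4.853

4.853


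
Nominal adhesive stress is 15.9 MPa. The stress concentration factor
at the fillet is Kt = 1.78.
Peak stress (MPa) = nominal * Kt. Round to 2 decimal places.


Peak = 15.9 * 1.78 = 28.30 MPa

28.30


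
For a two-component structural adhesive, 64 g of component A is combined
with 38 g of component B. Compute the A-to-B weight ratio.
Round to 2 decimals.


Weight ratio A:B = 64 / 38
= 1.68

1.68


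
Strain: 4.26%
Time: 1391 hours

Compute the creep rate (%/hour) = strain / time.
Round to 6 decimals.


Creep rate = 4.26 / 1391
= 0.003063 %/h

0.003063


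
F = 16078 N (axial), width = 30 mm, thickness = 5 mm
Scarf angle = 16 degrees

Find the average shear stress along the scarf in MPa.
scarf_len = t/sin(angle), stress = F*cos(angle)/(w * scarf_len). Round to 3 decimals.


scarf_len = 5/sin(16 deg) = 18.1398
cos(16 deg) = 0.961262
stress = 16078*0.961262/(30*18.1398) = 28.400 MPa

28.400


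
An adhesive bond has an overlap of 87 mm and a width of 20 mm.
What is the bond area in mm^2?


Bond area = overlap * width
= 87 * 20
= 1740 mm^2

1740


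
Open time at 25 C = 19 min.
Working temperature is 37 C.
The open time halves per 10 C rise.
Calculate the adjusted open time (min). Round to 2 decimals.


factor = 2^((37 - 25) / 10) = 2.2974
ot = 19 / 2.2974 = 8.27 min

8.27


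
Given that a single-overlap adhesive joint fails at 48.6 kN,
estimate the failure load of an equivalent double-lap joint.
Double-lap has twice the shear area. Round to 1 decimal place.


Double-lap factor = 2
Expected load = 48.6 * 2 = 97.2 kN

97.2


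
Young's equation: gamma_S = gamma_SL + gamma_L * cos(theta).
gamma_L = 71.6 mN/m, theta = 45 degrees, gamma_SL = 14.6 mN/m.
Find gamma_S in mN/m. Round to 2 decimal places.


cos(45 deg) = 0.707107
gamma_S = 14.6 + 71.6 * 0.707107
= 65.23 mN/m

65.23


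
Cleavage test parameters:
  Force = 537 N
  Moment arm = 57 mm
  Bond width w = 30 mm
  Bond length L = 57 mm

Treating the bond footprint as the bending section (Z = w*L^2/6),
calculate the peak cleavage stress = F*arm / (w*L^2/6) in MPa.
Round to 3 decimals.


M = 537 * 57 = 30609 N*mm
Z = 30 * 57^2 / 6 = 97470 / 6 mm^3
sigma = M / Z = 6 * 30609 / 97470 = 183654 / 97470
= 1.884 MPa

1.884


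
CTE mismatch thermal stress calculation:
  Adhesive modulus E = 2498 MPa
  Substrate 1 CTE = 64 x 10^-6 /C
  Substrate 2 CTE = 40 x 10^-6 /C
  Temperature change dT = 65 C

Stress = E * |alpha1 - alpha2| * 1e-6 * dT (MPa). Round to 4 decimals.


delta_alpha = |64 - 40| = 24 x 10^-6/C
Stress = 2498 * 24e-6 * 65
= 3.8969 MPa

3.8969


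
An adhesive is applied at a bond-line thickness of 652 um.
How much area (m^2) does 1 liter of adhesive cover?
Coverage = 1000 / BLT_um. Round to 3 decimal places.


Coverage = 1000 / 652 = 1.534 m^2

1.534


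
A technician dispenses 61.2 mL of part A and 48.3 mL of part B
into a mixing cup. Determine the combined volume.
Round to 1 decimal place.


Combined volume = 61.2 + 48.3
= 109.5 mL

109.5


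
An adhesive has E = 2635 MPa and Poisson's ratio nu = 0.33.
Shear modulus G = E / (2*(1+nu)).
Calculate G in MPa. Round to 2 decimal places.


G = 2635 / (2*(1+0.33))
= 2635 / 2.66
= 990.60 MPa

990.60


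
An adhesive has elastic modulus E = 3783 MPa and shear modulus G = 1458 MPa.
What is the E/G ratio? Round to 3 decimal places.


E/G = 3783 / 1458 = 2.595

2.595


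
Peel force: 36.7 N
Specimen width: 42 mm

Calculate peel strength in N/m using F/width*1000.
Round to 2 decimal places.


Peel strength = 36.7 / 42 * 1000 = 873.81 N/m

873.81


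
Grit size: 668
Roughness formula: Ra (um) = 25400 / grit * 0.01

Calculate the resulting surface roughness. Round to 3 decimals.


Ra = 25400 / 668 * 0.01
= 0.380 um

0.380


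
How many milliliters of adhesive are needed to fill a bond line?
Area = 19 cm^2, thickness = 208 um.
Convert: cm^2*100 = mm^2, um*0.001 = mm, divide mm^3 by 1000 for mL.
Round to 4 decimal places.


= (19 * 100) * (208 * 0.001) / 1000
= 0.3952 mL

0.3952


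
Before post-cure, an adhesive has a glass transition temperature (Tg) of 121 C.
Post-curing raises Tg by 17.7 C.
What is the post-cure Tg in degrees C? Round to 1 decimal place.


Tg_post = Tg_base + delta_Tg
= 121 + 17.7
= 138.7 C

138.7


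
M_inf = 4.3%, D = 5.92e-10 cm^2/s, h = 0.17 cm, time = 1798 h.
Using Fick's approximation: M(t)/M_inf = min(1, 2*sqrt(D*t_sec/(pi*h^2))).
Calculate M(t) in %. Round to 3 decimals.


t = 6472800 s
ratio = min(1, 2*sqrt(5.92e-10*6472800/(pi*0.0289)))
= 0.410878
M(t) = 4.3 * 0.410878 = 1.767%

1.767


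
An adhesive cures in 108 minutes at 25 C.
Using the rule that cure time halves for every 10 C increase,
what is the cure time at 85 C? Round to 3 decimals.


Factor = 2^((85 - 25) / 10) = 64.0000
Cure time = 108 / 64.0000
= 1.688 minutes

1.688


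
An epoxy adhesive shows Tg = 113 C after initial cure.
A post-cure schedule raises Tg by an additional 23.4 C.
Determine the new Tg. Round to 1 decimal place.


New Tg = 113 + 23.4
= 136.4 C

136.4


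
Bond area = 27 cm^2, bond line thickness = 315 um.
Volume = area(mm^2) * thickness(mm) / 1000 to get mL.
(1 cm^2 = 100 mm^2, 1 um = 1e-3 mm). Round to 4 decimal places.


area_mm2 = 27 * 100 = 2700
blt_mm = 315 * 1e-3 = 0.315
vol_mm3 = 2700 * 0.315 = 850.5
vol_mL = 850.5 / 1000 = 0.8505 mL

0.8505


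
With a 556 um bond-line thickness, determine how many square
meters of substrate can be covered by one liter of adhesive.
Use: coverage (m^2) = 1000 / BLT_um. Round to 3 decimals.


Coverage = 1000 / 556 = 1.799 m^2

1.799


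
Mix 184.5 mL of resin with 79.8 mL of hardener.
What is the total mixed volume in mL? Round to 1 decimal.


Total = 184.5 + 79.8 = 264.3 mL

264.3


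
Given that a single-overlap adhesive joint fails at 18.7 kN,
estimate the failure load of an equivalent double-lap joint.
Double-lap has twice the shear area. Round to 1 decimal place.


Double-lap factor = 2
Expected load = 18.7 * 2 = 37.4 kN

37.4


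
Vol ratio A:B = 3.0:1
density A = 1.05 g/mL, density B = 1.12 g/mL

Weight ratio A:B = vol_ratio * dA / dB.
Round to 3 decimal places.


Weight ratio = 3.0 * 1.05 / 1.12
= 2.813

2.813


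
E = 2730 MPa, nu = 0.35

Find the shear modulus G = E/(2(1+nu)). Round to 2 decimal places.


G = 2730 / (2 * 1.35)
= 1011.11 MPa

1011.11


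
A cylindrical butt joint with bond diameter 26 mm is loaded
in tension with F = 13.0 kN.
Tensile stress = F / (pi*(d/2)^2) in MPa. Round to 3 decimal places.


Area = pi * (26/2)^2 = 530.9292 mm^2
Stress = 13.0*1000 / 530.9292
= 24.485 MPa

24.485


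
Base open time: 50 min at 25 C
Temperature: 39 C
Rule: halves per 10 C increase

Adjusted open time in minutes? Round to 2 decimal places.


Acceleration = 2^((39-25)/10) = 2.6390
Open time = 50 / 2.6390 = 18.95 min

18.95


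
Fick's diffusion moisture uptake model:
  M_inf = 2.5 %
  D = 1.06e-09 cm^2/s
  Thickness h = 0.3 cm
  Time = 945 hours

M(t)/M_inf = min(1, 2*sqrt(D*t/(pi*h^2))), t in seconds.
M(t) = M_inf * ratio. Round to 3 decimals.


t_sec = 945 * 3600 = 3402000
ratio = 2*sqrt(1.06e-09*3402000/(pi*0.3^2))
= min(1, 0.225868)
= 0.225868
M(t) = 2.5 * 0.225868 = 0.565 %

0.565


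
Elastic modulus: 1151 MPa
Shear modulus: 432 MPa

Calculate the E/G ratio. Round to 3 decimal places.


E / G = 1151 / 432 = 2.664

2.664


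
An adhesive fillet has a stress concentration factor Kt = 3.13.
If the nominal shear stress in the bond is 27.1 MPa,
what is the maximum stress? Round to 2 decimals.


Max stress = 27.1 * 3.13 = 84.82 MPa

84.82


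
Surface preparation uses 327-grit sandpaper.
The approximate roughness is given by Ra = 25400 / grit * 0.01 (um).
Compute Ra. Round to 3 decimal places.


Ra = 25400 / 327 * 0.01
= 254 / 327
= 0.777 um

0.777


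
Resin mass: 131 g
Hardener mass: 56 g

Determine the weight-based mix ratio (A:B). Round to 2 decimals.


Ratio = 131 / 56 = 2.34

2.34


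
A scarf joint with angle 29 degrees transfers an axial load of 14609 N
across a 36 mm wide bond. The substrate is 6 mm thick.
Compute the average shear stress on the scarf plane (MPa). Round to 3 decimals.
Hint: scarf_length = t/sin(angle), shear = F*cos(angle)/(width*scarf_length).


scarf_length = 6 / sin(29 deg) = 12.3760 mm
cos(29 deg) = 0.874620
shear stress = 14609 * 0.874620 / (36 * 12.3760)
= 28.679 MPa

28.679


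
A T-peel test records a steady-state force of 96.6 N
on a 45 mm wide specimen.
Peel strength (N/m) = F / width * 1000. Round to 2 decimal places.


Peel strength = 96.6 / 45 * 1000
= 2146.67 N/m

2146.67


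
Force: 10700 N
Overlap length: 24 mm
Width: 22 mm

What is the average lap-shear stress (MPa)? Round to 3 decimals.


Average shear stress = F / (overlap * width)
= 10700 / (24 * 22)
= 20.265 MPa

20.265


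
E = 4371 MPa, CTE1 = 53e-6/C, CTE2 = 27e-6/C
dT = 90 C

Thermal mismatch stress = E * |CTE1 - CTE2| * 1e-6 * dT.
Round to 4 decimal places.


= 4371 * 26e-6 * 90
= 10.2281 MPa

10.2281


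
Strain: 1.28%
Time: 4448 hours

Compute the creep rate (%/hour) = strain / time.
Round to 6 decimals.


Creep rate = 1.28 / 4448
= 0.000288 %/h

0.000288


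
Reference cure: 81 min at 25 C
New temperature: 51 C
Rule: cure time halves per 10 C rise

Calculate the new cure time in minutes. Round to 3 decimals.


factor = 2^((51-25)/10) = 6.0629
t_new = 81 / 6.0629 = 13.360 min

13.360


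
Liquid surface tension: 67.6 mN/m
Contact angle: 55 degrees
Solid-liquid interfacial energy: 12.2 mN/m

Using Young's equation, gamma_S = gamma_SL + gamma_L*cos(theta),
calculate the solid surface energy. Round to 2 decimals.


gamma_S = 12.2 + 67.6 * cos(55)
= 50.97 mN/m

50.97


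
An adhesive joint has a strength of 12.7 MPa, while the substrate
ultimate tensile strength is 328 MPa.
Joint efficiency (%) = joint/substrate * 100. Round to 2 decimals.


Efficiency = 12.7 / 328 * 100
= 3.87%

3.87


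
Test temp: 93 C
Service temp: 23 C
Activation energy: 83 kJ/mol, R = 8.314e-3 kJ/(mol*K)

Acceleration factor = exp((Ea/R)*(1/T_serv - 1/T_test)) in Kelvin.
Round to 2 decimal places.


AF = exp((83/0.008314)*(1/296.15 - 1/366.15))
= 629.29

629.29


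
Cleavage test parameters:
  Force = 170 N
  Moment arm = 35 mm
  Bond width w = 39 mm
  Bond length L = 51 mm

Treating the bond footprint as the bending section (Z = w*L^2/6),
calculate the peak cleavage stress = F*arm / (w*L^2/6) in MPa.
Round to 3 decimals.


M = 170 * 35 = 5950 N*mm
Z = 39 * 51^2 / 6 = 101439 / 6 mm^3
sigma = M / Z = 6 * 5950 / 101439 = 35700 / 101439
= 0.352 MPa

0.352


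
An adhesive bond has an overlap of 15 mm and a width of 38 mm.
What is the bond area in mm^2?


Bond area = overlap * width
= 15 * 38
= 570 mm^2

570


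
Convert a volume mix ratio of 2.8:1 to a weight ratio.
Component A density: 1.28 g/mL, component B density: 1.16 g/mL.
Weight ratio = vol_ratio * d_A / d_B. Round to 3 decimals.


= 2.8 * 1.28 / 1.16 = 3.090

3.090


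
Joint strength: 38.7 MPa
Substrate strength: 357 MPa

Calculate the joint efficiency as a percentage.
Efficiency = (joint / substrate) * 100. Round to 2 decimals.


Efficiency = (38.7 / 357) * 100 = 10.84%

10.84


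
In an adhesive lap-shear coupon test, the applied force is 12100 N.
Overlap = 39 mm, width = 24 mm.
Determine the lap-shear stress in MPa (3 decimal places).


stress = F / (overlap * width)
= 12100 / (39 * 24)
= 12.927 MPa

12.927


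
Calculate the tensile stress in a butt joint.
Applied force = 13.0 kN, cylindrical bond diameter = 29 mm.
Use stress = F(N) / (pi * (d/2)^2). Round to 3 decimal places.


A = pi * 14.5^2 = 660.5199 mm^2
sigma = 13000.0 / 660.5199 = 19.681 MPa

19.681


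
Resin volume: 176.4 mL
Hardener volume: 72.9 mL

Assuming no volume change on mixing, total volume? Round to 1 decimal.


V_total = 176.4 + 72.9 = 249.3 mL

249.3


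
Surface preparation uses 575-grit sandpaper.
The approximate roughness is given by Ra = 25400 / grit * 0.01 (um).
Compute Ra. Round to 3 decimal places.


Ra = 25400 / 575 * 0.01
= 254 / 575
= 0.442 um

0.442


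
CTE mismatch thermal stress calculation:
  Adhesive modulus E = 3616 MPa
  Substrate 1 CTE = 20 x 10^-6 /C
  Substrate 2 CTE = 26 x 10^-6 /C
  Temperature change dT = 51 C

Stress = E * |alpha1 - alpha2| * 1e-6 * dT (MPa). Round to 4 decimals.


delta_alpha = |20 - 26| = 6 x 10^-6/C
Stress = 3616 * 6e-6 * 51
= 1.1065 MPa

1.1065


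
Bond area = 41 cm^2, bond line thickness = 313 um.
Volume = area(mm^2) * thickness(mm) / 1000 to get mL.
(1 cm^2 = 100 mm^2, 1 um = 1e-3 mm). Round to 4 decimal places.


area_mm2 = 41 * 100 = 4100
blt_mm = 313 * 1e-3 = 0.313
vol_mm3 = 4100 * 0.313 = 1283.3
vol_mL = 1283.3 / 1000 = 1.2833 mL

1.2833


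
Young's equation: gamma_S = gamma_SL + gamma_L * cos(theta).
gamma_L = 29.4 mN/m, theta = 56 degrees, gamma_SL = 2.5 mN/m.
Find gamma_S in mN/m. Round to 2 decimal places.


cos(56 deg) = 0.559193
gamma_S = 2.5 + 29.4 * 0.559193
= 18.94 mN/m

18.94


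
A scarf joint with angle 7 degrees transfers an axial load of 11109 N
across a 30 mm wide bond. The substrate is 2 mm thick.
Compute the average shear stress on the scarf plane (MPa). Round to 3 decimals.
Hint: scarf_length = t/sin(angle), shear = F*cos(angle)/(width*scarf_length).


scarf_length = 2 / sin(7 deg) = 16.4110 mm
cos(7 deg) = 0.992546
shear stress = 11109 * 0.992546 / (30 * 16.4110)
= 22.396 MPa

22.396


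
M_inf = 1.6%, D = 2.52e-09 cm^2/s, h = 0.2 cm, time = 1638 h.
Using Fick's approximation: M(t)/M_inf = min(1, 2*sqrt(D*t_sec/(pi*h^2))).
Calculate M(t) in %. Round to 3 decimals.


t = 5896800 s
ratio = min(1, 2*sqrt(2.52e-09*5896800/(pi*0.0400)))
= 0.687755
M(t) = 1.6 * 0.687755 = 1.100%

1.100


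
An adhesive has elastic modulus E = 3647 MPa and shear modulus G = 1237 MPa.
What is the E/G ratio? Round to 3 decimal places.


E/G = 3647 / 1237 = 2.948

2.948


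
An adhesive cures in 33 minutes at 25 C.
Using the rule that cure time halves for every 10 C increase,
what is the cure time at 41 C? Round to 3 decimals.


Factor = 2^((41 - 25) / 10) = 3.0314
Cure time = 33 / 3.0314
= 10.886 minutes

10.886


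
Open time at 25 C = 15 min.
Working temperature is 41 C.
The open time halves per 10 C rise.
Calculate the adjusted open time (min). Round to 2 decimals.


factor = 2^((41 - 25) / 10) = 3.0314
ot = 15 / 3.0314 = 4.95 min

4.95


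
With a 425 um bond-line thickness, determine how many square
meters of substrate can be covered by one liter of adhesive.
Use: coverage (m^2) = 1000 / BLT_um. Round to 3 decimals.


Coverage = 1000 / 425 = 2.353 m^2

2.353


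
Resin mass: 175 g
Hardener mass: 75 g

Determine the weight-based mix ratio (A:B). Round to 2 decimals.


Ratio = 175 / 75 = 2.33

2.33


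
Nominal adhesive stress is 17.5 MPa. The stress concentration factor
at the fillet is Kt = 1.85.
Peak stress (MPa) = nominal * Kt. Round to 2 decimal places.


Peak = 17.5 * 1.85 = 32.38 MPa

32.38


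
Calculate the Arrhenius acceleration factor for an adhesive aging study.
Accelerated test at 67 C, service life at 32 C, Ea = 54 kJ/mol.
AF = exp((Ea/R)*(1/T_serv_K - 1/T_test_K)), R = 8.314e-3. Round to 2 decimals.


T_test = 340.15 K, T_serv = 305.15 K
Ea/R = 54 / 0.008314 = 6495.07
AF = exp(6495.07 * (1/305.15 - 1/340.15))
= 8.94

8.94


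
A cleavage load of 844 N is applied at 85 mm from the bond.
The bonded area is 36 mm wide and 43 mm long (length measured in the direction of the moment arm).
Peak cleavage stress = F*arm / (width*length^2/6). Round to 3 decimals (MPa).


Moment = 844 * 85 = 71740 N*mm
Section modulus = 36 * 1849 / 6 = 66564 / 6 mm^3
Stress = 71740 / (66564 / 6) = 430440 / 66564
= 6.467 MPa

6.467


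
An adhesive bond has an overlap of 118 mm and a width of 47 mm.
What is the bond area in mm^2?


Bond area = overlap * width
= 118 * 47
= 5546 mm^2

5546


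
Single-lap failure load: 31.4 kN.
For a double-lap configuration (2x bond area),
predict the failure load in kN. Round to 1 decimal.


Failure load = 31.4 * 2 = 62.8 kN

62.8


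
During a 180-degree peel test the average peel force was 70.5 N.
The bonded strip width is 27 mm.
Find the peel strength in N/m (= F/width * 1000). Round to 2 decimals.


Peel strength = F/width * 1000
= 70.5 / 27 * 1000
= 2611.11 N/m

2611.11


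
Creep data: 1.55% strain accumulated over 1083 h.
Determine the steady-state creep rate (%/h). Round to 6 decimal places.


Rate = 1.55 / 1083 = 0.001431 %/h

0.001431


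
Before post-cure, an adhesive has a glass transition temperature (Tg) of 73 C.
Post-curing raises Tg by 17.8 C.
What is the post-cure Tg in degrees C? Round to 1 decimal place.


Tg_post = Tg_base + delta_Tg
= 73 + 17.8
= 90.8 C

90.8


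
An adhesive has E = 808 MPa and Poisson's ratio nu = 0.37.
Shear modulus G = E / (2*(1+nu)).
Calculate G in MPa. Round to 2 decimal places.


G = 808 / (2*(1+0.37))
= 808 / 2.74
= 294.89 MPa

294.89


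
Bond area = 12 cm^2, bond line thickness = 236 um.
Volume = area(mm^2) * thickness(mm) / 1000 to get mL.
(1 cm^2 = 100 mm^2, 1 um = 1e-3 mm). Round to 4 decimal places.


area_mm2 = 12 * 100 = 1200
blt_mm = 236 * 1e-3 = 0.236
vol_mm3 = 1200 * 0.236 = 283.2
vol_mL = 283.2 / 1000 = 0.2832 mL

0.2832


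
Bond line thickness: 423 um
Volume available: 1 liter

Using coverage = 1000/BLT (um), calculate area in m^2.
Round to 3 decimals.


1 L = 1e6 mm^3, thickness = 423 um = 0.423 mm
Area = 1e6 / 0.423 mm^2 = (1e6 / 0.423) / 1e6 m^2 = 1000 / 423 m^2
= 2.364 m^2

2.364


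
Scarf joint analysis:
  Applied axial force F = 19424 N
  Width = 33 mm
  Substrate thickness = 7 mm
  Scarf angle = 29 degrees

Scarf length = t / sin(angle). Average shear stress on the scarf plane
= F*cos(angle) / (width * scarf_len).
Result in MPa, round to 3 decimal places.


Scarf length = 7 / sin(29 deg) = 14.4387 mm
cos(29 deg) = 0.874620
Shear = 19424 * 0.874620 / (33 * 14.4387)
= 35.655 MPa

35.655


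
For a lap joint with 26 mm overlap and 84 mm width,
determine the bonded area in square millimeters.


Area = 26 * 84 = 2184 mm^2

2184


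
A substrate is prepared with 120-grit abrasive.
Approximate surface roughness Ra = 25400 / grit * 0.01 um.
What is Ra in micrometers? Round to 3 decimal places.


Ra = 25400 / 120 * 0.01 = 2.117 um

2.117


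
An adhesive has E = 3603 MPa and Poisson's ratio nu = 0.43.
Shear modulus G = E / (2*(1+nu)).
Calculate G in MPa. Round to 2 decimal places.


G = 3603 / (2*(1+0.43))
= 3603 / 2.86
= 1259.79 MPa

1259.79


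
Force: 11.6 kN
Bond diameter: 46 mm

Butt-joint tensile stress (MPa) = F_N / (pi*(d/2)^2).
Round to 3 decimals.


F_N = 11.6 * 1000 = 11600.0 N
A = pi*(23.0)^2 = 1661.9025 mm^2
stress = 11600.0 / 1661.9025 = 6.980 MPa

6.980


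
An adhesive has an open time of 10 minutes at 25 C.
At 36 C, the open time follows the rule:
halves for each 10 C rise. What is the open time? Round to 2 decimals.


Factor = 2^((36-25)/10) = 2.1435
Open time = 10 / 2.1435 = 4.67 min

4.67


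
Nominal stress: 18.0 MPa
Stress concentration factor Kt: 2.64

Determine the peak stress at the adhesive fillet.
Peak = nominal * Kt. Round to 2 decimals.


Peak stress = 18.0 * 2.64
= 47.52 MPa

47.52


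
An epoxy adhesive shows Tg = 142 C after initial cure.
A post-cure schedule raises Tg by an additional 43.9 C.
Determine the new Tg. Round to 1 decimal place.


New Tg = 142 + 43.9
= 185.9 C

185.9


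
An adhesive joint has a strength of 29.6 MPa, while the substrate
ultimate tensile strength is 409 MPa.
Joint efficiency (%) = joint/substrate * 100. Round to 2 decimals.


Efficiency = 29.6 / 409 * 100
= 7.24%

7.24


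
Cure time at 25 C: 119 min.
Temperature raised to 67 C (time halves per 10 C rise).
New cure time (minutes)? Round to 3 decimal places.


Acceleration factor = 2^(42/10) = 18.3792
New time = 119 / 18.3792 = 6.475 min

6.475


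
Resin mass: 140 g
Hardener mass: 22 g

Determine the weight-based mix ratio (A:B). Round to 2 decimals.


Ratio = 140 / 22 = 6.36

6.36


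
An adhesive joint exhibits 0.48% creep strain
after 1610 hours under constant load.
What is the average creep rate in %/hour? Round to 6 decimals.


Creep rate = strain / time
= 0.48 / 1610
= 0.000298 %/h

0.000298


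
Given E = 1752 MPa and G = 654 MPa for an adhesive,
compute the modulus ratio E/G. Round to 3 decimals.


E/G ratio = 1752 / 654 = 2.679

2.679


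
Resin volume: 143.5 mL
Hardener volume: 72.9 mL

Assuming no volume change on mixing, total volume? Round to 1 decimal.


V_total = 143.5 + 72.9 = 216.4 mL

216.4


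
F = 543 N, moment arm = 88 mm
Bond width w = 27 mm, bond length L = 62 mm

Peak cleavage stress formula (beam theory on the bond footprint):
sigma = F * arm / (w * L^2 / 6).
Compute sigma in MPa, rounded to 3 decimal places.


sigma = (543 * 88) / (27 * 3844 / 6)
= 47784 * 6 / 103788
= 286704 / 103788
= 2.762 MPa

2.762


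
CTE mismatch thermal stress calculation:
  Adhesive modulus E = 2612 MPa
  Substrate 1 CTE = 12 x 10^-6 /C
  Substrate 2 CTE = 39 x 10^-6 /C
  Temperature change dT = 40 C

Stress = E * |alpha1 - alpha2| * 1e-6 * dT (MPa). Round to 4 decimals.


delta_alpha = |12 - 39| = 27 x 10^-6/C
Stress = 2612 * 27e-6 * 40
= 2.8210 MPa

2.8210


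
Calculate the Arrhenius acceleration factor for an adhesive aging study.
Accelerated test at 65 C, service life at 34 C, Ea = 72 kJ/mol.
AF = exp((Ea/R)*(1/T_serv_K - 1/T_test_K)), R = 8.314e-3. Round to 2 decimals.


T_test = 338.15 K, T_serv = 307.15 K
Ea/R = 72 / 0.008314 = 8660.09
AF = exp(8660.09 * (1/307.15 - 1/338.15))
= 13.26

13.26


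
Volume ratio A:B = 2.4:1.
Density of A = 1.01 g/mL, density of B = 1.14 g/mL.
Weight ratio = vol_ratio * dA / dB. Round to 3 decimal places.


Wt ratio = 2.4 * 1.01 / 1.14
= 2.126

2.126


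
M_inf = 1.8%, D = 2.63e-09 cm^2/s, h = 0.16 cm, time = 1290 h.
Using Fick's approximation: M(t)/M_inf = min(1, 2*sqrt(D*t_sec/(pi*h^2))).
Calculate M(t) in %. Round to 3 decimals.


t = 4644000 s
ratio = min(1, 2*sqrt(2.63e-09*4644000/(pi*0.0256)))
= 0.779398
M(t) = 1.8 * 0.779398 = 1.403%

1.403


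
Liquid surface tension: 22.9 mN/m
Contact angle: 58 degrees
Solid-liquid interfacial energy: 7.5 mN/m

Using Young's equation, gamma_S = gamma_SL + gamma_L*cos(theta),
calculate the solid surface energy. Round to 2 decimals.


gamma_S = 7.5 + 22.9 * cos(58)
= 19.64 mN/m

19.64


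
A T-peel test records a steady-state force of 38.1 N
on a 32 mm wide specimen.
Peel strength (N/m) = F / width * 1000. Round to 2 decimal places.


Peel strength = 38.1 / 32 * 1000
= 1190.63 N/m

1190.63


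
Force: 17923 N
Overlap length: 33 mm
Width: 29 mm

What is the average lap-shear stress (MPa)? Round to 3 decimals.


Average shear stress = F / (overlap * width)
= 17923 / (33 * 29)
= 18.728 MPa

18.728


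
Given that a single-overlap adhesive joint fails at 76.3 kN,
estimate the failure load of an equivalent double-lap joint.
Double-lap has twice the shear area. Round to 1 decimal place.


Double-lap factor = 2
Expected load = 76.3 * 2 = 152.6 kN

152.6


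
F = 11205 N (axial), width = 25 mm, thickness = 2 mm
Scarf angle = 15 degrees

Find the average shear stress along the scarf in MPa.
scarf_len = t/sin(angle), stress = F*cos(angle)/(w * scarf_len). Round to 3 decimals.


scarf_len = 2/sin(15 deg) = 7.7274
cos(15 deg) = 0.965926
stress = 11205*0.965926/(25*7.7274) = 56.025 MPa

56.025


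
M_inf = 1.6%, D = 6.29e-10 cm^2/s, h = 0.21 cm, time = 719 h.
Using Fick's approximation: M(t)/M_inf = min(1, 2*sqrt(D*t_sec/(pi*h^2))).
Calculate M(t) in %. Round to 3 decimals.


t = 2588400 s
ratio = min(1, 2*sqrt(6.29e-10*2588400/(pi*0.0441)))
= 0.216809
M(t) = 1.6 * 0.216809 = 0.347%

0.347


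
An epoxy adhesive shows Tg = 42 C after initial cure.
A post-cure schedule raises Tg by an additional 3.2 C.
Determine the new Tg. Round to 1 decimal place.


New Tg = 42 + 3.2
= 45.2 C

45.2


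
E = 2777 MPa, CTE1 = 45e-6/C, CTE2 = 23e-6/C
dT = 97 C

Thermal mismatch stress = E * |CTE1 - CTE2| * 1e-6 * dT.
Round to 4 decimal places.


= 2777 * 22e-6 * 97
= 5.9261 MPa

5.9261


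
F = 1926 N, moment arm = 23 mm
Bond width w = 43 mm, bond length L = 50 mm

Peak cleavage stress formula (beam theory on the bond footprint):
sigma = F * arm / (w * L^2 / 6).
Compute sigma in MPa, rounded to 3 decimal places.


sigma = (1926 * 23) / (43 * 2500 / 6)
= 44298 * 6 / 107500
= 265788 / 107500
= 2.472 MPa

2.472


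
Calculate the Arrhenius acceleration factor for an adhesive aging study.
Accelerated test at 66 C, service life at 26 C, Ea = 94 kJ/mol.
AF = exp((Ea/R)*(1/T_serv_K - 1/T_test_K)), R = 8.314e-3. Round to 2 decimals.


T_test = 339.15 K, T_serv = 299.15 K
Ea/R = 94 / 0.008314 = 11306.23
AF = exp(11306.23 * (1/299.15 - 1/339.15))
= 86.28

86.28


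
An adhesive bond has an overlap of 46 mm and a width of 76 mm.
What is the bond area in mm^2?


Bond area = overlap * width
= 46 * 76
= 3496 mm^2

3496


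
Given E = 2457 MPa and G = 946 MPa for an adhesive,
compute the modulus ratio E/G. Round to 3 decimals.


E/G ratio = 2457 / 946 = 2.597

2.597


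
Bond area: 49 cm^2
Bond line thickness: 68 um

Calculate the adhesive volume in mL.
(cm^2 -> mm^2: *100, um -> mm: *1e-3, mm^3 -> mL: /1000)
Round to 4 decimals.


V = 49*100 * 68*1e-3 / 1000
= 0.3332 mL

0.3332


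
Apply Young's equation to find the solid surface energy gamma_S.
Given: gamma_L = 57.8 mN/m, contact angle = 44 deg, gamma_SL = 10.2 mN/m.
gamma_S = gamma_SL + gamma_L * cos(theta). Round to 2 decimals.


theta_rad = 44 * pi/180 = 0.767945
gamma_S = 10.2 + 57.8 * cos(0.767945)
= 51.78 mN/m

51.78


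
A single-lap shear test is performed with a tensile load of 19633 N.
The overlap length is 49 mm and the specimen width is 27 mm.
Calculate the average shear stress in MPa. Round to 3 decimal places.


Shear stress = F / (overlap * width)
= 19633 / (49 * 27)
= 19633 / 1323
= 14.840 MPa

14.840


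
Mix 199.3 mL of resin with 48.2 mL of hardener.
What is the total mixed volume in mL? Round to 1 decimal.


Total = 199.3 + 48.2 = 247.5 mL

247.5


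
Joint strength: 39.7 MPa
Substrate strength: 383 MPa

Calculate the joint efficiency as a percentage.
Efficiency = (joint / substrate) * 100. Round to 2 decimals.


Efficiency = (39.7 / 383) * 100 = 10.37%

10.37


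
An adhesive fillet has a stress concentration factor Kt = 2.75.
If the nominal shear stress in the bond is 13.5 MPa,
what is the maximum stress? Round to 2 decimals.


Max stress = 13.5 * 2.75 = 37.13 MPa

37.13


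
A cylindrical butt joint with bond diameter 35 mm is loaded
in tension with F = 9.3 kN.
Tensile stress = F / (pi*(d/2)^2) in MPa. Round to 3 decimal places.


Area = pi * (35/2)^2 = 962.1128 mm^2
Stress = 9.3*1000 / 962.1128
= 9.666 MPa

9.666


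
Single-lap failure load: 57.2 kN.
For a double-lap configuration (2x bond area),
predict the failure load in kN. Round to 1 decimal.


Failure load = 57.2 * 2 = 114.4 kN

114.4


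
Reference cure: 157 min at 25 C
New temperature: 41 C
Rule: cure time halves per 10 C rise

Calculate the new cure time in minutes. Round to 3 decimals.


factor = 2^((41-25)/10) = 3.0314
t_new = 157 / 3.0314 = 51.791 min

51.791


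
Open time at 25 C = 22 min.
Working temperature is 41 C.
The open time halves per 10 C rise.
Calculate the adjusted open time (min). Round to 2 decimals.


factor = 2^((41 - 25) / 10) = 3.0314
ot = 22 / 3.0314 = 7.26 min

7.26


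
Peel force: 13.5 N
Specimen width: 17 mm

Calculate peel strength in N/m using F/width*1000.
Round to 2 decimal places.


Peel strength = 13.5 / 17 * 1000 = 794.12 N/m

794.12


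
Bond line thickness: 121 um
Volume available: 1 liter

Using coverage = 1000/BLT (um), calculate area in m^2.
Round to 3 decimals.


1 L = 1e6 mm^3, thickness = 121 um = 0.121 mm
Area = 1e6 / 0.121 mm^2 = (1e6 / 0.121) / 1e6 m^2 = 1000 / 121 m^2
= 8.264 m^2

8.264


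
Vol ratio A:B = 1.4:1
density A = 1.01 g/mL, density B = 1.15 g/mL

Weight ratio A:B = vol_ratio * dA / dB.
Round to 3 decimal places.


Weight ratio = 1.4 * 1.01 / 1.15
= 1.230

1.230


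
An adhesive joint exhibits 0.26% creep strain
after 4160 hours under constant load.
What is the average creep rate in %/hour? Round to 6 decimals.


Creep rate = strain / time
= 0.26 / 4160
= 0.000063 %/h

0.000063


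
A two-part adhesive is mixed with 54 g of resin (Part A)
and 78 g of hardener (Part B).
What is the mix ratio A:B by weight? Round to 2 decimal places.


Mix ratio = mass_A / mass_B
= 54 / 78
= 0.69

0.69


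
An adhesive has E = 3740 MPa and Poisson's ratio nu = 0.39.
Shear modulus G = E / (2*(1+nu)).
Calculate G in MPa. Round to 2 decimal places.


G = 3740 / (2*(1+0.39))
= 3740 / 2.78
= 1345.32 MPa

1345.32


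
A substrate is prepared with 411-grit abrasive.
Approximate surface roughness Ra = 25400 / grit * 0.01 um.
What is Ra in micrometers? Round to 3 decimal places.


Ra = 25400 / 411 * 0.01 = 0.618 um

0.618


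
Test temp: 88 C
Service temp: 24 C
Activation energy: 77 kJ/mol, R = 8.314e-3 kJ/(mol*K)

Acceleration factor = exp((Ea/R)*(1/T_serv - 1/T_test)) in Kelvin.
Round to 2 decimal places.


AF = exp((77/0.008314)*(1/297.15 - 1/361.15))
= 250.46

250.46


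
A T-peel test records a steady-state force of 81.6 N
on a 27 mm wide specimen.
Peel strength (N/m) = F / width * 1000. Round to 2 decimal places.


Peel strength = 81.6 / 27 * 1000
= 3022.22 N/m

3022.22


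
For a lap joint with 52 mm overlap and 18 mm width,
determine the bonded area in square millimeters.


Area = 52 * 18 = 936 mm^2

936


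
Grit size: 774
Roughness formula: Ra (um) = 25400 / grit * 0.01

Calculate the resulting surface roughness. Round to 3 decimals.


Ra = 25400 / 774 * 0.01
= 0.328 um

0.328


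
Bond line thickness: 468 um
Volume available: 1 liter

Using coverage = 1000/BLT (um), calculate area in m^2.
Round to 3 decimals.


1 L = 1e6 mm^3, thickness = 468 um = 0.468 mm
Area = 1e6 / 0.468 mm^2 = (1e6 / 0.468) / 1e6 m^2 = 1000 / 468 m^2
= 2.137 m^2

2.137


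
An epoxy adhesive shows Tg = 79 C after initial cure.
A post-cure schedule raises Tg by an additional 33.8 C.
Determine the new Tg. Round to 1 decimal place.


New Tg = 79 + 33.8
= 112.8 C

112.8


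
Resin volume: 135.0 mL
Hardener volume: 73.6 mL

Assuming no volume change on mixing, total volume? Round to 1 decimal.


V_total = 135.0 + 73.6 = 208.6 mL

208.6


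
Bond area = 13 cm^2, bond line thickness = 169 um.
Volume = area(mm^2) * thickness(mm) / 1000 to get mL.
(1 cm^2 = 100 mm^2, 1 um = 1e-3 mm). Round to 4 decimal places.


area_mm2 = 13 * 100 = 1300
blt_mm = 169 * 1e-3 = 0.169
vol_mm3 = 1300 * 0.169 = 219.7
vol_mL = 219.7 / 1000 = 0.2197 mL

0.2197


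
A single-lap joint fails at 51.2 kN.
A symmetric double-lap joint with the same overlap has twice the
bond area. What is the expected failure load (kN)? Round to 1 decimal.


Double-lap load = 2 * 51.2 = 102.4 kN

102.4


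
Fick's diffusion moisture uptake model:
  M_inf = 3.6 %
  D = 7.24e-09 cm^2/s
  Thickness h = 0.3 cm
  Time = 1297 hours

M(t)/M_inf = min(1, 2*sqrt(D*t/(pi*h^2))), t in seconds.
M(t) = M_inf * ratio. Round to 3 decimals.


t_sec = 1297 * 3600 = 4669200
ratio = 2*sqrt(7.24e-09*4669200/(pi*0.3^2))
= min(1, 0.691551)
= 0.691551
M(t) = 3.6 * 0.691551 = 2.490 %

2.490


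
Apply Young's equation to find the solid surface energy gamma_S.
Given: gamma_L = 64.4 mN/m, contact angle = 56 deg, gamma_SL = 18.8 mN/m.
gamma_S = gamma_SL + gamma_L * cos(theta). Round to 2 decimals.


theta_rad = 56 * pi/180 = 0.977384
gamma_S = 18.8 + 64.4 * cos(0.977384)
= 54.81 mN/m

54.81


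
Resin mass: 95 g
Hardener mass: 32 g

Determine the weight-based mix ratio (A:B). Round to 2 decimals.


Ratio = 95 / 32 = 2.97

2.97


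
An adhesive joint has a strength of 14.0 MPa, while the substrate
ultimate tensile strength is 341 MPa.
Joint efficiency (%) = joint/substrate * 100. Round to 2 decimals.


Efficiency = 14.0 / 341 * 100
= 4.11%

4.11


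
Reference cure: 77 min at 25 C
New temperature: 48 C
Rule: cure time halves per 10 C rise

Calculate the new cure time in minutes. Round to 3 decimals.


factor = 2^((48-25)/10) = 4.9246
t_new = 77 / 4.9246 = 15.636 min

15.636


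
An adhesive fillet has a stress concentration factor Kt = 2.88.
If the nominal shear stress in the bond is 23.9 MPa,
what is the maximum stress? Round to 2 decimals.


Max stress = 23.9 * 2.88 = 68.83 MPa

68.83


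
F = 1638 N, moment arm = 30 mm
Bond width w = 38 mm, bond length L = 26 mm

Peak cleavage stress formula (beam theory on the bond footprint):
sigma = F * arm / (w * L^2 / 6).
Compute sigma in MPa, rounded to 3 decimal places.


sigma = (1638 * 30) / (38 * 676 / 6)
= 49140 * 6 / 25688
= 294840 / 25688
= 11.478 MPa

11.478


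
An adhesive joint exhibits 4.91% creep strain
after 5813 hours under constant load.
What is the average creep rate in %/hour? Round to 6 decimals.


Creep rate = strain / time
= 4.91 / 5813
= 0.000845 %/h

0.000845


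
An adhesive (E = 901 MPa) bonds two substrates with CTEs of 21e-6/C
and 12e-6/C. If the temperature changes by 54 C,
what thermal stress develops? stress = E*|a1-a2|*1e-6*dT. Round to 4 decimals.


Stress = 901 * |21 - 12| * 1e-6 * 54
= 0.4379 MPa

0.4379


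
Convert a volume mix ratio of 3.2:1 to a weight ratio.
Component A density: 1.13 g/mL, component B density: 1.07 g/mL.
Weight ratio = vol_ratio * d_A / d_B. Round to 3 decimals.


= 3.2 * 1.13 / 1.07 = 3.379

3.379


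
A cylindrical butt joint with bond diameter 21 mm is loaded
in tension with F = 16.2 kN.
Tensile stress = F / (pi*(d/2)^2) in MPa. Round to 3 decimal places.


Area = pi * (21/2)^2 = 346.3606 mm^2
Stress = 16.2*1000 / 346.3606
= 46.772 MPa

46.772


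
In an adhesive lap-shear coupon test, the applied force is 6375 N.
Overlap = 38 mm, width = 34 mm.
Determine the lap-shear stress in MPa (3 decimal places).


stress = F / (overlap * width)
= 6375 / (38 * 34)
= 4.934 MPa

4.934


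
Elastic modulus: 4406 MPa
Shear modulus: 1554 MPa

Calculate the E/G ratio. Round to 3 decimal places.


E / G = 4406 / 1554 = 2.835

2.835


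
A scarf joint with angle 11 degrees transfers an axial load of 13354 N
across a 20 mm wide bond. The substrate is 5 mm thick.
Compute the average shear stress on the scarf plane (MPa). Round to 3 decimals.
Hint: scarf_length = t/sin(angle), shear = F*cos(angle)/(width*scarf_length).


scarf_length = 5 / sin(11 deg) = 26.2042 mm
cos(11 deg) = 0.981627
shear stress = 13354 * 0.981627 / (20 * 26.2042)
= 25.012 MPa

25.012


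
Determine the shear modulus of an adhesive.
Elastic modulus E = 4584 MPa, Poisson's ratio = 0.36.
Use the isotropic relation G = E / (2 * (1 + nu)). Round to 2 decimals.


G = 4584 / (2*(1+0.36)) = 4584 / 2.72
= 1685.29 MPa

1685.29


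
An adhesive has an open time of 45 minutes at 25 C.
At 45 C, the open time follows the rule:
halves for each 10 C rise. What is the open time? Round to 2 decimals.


Factor = 2^((45-25)/10) = 4.0000
Open time = 45 / 4.0000 = 11.25 min

11.25


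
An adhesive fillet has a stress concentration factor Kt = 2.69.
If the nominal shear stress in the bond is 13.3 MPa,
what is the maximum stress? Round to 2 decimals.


Max stress = 13.3 * 2.69 = 35.78 MPa

35.78


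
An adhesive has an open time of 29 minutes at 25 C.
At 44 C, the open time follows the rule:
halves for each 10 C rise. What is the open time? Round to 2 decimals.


Factor = 2^((44-25)/10) = 3.7321
Open time = 29 / 3.7321 = 7.77 min

7.77


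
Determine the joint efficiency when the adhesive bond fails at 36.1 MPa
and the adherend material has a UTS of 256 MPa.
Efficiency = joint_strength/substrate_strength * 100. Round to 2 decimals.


Joint efficiency = 36.1 / 256 * 100
= 14.10%

14.10


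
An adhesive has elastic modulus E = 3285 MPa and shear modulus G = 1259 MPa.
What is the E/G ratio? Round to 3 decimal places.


E/G = 3285 / 1259 = 2.609

2.609


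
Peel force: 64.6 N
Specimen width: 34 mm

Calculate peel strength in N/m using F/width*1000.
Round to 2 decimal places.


Peel strength = 64.6 / 34 * 1000 = 1900.00 N/m

1900.00


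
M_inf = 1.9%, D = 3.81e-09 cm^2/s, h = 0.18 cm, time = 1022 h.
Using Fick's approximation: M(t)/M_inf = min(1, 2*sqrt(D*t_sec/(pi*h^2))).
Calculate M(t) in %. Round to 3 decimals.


t = 3679200 s
ratio = min(1, 2*sqrt(3.81e-09*3679200/(pi*0.0324)))
= 0.742201
M(t) = 1.9 * 0.742201 = 1.410%

1.410


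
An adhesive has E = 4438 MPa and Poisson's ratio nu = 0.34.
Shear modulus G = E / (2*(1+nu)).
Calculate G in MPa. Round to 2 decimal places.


G = 4438 / (2*(1+0.34))
= 4438 / 2.68
= 1655.97 MPa

1655.97


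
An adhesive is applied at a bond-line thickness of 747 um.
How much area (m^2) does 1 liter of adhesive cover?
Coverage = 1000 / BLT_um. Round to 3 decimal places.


Coverage = 1000 / 747 = 1.339 m^2

1.339


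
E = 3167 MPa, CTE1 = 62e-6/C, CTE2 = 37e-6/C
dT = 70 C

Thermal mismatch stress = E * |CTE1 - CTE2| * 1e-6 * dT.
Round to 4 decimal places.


= 3167 * 25e-6 * 70
= 5.5423 MPa

5.5423


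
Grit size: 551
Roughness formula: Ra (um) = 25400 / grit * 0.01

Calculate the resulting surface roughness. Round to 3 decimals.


Ra = 25400 / 551 * 0.01
= 0.461 um

0.461


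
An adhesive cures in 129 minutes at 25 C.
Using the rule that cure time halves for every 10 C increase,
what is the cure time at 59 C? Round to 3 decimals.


Factor = 2^((59 - 25) / 10) = 10.5561
Cure time = 129 / 10.5561
= 12.220 minutes

12.220


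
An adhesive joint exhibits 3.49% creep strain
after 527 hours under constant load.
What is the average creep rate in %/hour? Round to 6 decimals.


Creep rate = strain / time
= 3.49 / 527
= 0.006622 %/h

0.006622


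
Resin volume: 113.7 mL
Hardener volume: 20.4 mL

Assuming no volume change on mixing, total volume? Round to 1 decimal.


V_total = 113.7 + 20.4 = 134.1 mL

134.1


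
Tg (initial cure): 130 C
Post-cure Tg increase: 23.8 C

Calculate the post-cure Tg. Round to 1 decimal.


Post-cure Tg = 130 + 23.8 = 153.8 C

153.8


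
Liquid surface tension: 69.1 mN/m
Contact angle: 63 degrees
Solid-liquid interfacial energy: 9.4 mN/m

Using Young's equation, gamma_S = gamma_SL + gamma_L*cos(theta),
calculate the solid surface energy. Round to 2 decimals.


gamma_S = 9.4 + 69.1 * cos(63)
= 40.77 mN/m

40.77


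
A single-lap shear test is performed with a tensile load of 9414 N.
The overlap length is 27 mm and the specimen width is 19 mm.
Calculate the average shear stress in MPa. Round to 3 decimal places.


Shear stress = F / (overlap * width)
= 9414 / (27 * 19)
= 9414 / 513
= 18.351 MPa

18.351


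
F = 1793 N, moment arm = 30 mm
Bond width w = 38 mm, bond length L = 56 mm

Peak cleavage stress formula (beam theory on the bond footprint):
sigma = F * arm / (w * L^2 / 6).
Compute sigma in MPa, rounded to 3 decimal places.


sigma = (1793 * 30) / (38 * 3136 / 6)
= 53790 * 6 / 119168
= 322740 / 119168
= 2.708 MPa

2.708
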